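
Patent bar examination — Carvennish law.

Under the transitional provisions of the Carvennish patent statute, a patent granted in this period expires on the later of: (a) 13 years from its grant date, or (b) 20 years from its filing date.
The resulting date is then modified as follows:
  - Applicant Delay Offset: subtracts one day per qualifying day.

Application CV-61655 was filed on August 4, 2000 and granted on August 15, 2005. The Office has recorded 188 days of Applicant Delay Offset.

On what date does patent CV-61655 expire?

(a) grant + 13 years → 15 August 2018.
(b) filing + 20 years → 4 August 2020.
Later of the two: 4 August 2020.
Applicant Delay Offset: −188 days → 29 January 2020.

2020-01-29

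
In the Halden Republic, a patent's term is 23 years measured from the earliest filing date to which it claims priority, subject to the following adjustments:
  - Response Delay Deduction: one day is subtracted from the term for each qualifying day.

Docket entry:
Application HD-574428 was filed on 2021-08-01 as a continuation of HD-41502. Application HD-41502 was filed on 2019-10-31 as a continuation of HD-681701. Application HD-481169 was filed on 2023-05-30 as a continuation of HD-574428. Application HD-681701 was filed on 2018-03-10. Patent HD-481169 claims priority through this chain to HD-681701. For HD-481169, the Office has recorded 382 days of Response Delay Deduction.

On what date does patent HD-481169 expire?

Earliest priority filing: 10 March 2018.
Base term: 10 March 2018 + 23 years → 10 March 2041.
Response Delay Deduction: −382 days → 22 February 2040.

February 22, 2040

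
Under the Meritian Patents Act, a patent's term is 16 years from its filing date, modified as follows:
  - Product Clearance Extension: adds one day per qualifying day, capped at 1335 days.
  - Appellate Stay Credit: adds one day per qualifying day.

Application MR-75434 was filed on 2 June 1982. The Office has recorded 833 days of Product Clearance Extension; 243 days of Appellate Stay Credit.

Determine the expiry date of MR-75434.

May 13, 2001

Base term: filing date + 16 years → 2 June 1998.
Product Clearance Extension: 833 days (within the 1335-day cap) → +833 days → 12 September 2000.
Appellate Stay Credit: +243 days → 13 May 2001.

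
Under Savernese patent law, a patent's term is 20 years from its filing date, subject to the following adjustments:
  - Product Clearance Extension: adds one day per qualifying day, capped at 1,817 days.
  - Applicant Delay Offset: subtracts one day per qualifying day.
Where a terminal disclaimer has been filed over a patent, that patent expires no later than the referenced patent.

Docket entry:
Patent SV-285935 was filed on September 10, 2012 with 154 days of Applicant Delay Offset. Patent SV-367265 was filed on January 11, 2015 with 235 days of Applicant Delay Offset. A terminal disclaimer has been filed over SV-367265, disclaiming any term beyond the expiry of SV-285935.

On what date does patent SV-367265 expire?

2032-04-09

Natural term of SV-367265:
  Base: filing + 20 years → 11 January 2035.
  Applicant Delay Offset: −235 days → 21 May 2034.
Expiry of referenced patent SV-285935:
  Base: filing + 20 years → 10 September 2032.
  Applicant Delay Offset: −154 days → 9 April 2032.
Terminal disclaimer: SV-367265 expires on the earlier of 21 May 2034 and 9 April 2032.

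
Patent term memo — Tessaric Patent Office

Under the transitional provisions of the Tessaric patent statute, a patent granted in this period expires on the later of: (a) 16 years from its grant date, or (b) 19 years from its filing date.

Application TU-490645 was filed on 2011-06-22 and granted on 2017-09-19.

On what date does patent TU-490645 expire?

September 19, 2033

(a) grant + 16 years → 19 September 2033.
(b) filing + 19 years → 22 June 2030.
Later of the two: 19 September 2033.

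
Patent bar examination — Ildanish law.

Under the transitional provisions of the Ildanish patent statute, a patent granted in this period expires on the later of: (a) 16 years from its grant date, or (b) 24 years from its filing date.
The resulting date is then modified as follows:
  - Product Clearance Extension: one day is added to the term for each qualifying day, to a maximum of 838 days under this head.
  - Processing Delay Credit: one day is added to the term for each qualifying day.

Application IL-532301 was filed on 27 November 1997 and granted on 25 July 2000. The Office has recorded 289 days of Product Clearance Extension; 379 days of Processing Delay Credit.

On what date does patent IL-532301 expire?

September 26, 2023

(a) grant + 16 years → 25 July 2016.
(b) filing + 24 years → 27 November 2021.
Later of the two: 27 November 2021.
Product Clearance Extension: 289 days (within the 838-day cap) → +289 days → 12 September 2022.
Processing Delay Credit: +379 days → 26 September 2023.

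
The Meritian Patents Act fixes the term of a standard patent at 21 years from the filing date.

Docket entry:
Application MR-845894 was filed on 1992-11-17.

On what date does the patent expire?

Filing date + 21 years → 17 November 2013.

November 17, 2013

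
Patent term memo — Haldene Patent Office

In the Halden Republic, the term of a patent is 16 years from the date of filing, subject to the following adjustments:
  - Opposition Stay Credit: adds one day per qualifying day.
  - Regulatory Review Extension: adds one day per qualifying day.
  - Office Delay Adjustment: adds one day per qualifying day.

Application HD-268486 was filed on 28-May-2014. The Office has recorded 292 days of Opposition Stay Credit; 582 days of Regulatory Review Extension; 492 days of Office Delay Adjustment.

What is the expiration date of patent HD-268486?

Base term: filing date + 16 years → 28 May 2030.
Opposition Stay Credit: +292 days → 16 March 2031.
Regulatory Review Extension: +582 days → 18 October 2032.
Office Delay Adjustment: +492 days → 22 February 2034.

2034-02-22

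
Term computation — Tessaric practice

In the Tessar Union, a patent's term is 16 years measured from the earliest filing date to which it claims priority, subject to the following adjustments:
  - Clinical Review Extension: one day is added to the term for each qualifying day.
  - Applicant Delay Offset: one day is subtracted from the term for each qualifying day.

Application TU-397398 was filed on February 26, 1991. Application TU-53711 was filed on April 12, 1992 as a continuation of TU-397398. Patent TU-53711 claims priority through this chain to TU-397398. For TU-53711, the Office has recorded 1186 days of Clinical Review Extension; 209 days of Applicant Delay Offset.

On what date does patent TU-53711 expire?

Earliest priority filing: 26 February 1991.
Base term: 26 February 1991 + 16 years → 26 February 2007.
Clinical Review Extension: +1186 days → 27 May 2010.
Applicant Delay Offset: −209 days → 30 October 2009.

2009-10-30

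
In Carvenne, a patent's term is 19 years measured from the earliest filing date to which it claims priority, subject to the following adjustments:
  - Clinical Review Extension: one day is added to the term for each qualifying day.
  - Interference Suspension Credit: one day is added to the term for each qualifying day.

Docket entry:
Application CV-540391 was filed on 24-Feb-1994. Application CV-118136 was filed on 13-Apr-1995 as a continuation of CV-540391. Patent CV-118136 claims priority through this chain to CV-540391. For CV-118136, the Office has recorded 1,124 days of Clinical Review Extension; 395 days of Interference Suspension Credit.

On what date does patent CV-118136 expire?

Earliest priority filing: 24 February 1994.
Base term: 24 February 1994 + 19 years → 24 February 2013.
Clinical Review Extension: +1124 days → 24 March 2016.
Interference Suspension Credit: +395 days → 23 April 2017.

2017-04-23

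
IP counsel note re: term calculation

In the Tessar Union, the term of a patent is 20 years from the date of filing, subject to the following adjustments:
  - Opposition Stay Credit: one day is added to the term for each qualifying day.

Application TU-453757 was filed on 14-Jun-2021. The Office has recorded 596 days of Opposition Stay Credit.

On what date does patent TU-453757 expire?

Base term: filing date + 20 years → 14 June 2041.
Opposition Stay Credit: +596 days → 31 January 2043.

2043-01-31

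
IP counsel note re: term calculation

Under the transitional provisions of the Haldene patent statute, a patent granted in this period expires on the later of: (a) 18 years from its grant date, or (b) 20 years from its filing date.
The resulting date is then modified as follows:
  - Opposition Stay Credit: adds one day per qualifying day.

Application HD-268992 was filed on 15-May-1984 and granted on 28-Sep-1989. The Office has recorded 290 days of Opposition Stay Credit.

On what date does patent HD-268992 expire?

(a) grant + 18 years → 28 September 2007.
(b) filing + 20 years → 15 May 2004.
Later of the two: 28 September 2007.
Opposition Stay Credit: +290 days → 14 July 2008.

July 14, 2008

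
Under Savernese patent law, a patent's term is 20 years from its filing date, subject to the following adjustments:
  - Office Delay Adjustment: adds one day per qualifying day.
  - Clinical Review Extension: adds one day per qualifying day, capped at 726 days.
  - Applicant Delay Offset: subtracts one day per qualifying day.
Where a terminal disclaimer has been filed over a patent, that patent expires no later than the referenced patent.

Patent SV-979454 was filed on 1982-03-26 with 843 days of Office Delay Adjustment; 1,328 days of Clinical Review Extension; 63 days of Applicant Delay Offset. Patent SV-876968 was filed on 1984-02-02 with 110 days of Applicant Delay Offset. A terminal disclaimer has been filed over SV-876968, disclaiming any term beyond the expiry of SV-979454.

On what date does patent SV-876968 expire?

October 15, 2003

Natural term of SV-876968:
  Base: filing + 20 years → 2 February 2004.
  Applicant Delay Offset: −110 days → 15 October 2003.
Expiry of referenced patent SV-979454:
  Base: filing + 20 years → 26 March 2002.
  Office Delay Adjustment: +843 days → 16 July 2004.
  Clinical Review Extension: 1328 days claimed exceeds the 726-day cap, so +726 days → 12 July 2006.
  Applicant Delay Offset: −63 days → 10 May 2006.
Terminal disclaimer: SV-876968 expires on the earlier of 15 October 2003 and 10 May 2006.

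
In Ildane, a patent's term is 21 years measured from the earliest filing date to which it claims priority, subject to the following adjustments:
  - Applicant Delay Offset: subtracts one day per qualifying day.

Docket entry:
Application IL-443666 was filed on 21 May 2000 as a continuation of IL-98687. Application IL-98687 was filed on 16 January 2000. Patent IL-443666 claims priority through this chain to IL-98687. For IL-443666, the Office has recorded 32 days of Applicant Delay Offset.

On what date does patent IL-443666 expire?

Earliest priority filing: 16 January 2000.
Base term: 16 January 2000 + 21 years → 16 January 2021.
Applicant Delay Offset: −32 days → 15 December 2020.

2020-12-15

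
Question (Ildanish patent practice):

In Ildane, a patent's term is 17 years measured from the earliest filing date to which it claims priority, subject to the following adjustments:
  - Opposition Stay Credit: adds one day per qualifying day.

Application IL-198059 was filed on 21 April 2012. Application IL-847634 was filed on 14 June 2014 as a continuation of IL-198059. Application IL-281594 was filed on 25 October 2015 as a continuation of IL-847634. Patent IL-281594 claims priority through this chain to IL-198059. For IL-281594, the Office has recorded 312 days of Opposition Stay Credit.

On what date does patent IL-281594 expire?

February 27, 2030

Earliest priority filing: 21 April 2012.
Base term: 21 April 2012 + 17 years → 21 April 2029.
Opposition Stay Credit: +312 days → 27 February 2030.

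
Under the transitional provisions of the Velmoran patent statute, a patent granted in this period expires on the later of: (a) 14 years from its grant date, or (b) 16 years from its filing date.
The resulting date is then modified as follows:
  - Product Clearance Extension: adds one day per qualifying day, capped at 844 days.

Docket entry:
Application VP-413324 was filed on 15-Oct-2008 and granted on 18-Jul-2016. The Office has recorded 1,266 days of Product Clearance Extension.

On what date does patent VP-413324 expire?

(a) grant + 14 years → 18 July 2030.
(b) filing + 16 years → 15 October 2024.
Later of the two: 18 July 2030.
Product Clearance Extension: 1266 days claimed exceeds the 844-day cap, so +844 days → 8 November 2032.

November 8, 2032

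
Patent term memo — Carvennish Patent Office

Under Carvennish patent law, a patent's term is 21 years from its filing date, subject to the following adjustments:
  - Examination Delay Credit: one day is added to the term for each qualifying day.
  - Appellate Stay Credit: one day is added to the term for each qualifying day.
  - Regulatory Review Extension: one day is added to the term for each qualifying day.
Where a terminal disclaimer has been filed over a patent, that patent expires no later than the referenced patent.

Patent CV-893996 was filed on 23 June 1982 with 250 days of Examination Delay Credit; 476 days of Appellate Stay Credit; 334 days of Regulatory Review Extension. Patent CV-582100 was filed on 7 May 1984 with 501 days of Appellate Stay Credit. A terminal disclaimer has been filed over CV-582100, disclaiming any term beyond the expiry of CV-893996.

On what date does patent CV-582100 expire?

Natural term of CV-582100:
  Base: filing + 21 years → 7 May 2005.
  Appellate Stay Credit: +501 days → 20 September 2006.
Expiry of referenced patent CV-893996:
  Base: filing + 21 years → 23 June 2003.
  Examination Delay Credit: +250 days → 28 February 2004.
  Appellate Stay Credit: +476 days → 18 June 2005.
  Regulatory Review Extension: +334 days → 18 May 2006.
Terminal disclaimer: CV-582100 expires on the earlier of 20 September 2006 and 18 May 2006.

May 18, 2006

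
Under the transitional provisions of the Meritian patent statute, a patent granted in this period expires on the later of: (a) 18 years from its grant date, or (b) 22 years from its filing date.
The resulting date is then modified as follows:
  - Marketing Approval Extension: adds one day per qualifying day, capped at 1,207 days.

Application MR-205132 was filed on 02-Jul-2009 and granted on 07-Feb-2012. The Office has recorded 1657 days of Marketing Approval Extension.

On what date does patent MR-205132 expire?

2034-10-21

(a) grant + 18 years → 7 February 2030.
(b) filing + 22 years → 2 July 2031.
Later of the two: 2 July 2031.
Marketing Approval Extension: 1657 days claimed exceeds the 1207-day cap, so +1207 days → 21 October 2034.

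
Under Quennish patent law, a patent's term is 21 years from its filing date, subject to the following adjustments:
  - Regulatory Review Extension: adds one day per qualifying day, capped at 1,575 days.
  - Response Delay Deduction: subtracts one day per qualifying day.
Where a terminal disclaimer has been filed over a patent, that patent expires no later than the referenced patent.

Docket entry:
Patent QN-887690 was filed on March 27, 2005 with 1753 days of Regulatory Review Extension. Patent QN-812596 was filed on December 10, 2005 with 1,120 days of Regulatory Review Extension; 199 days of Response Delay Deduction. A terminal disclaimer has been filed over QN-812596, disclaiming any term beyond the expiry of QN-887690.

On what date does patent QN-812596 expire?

Natural term of QN-812596:
  Base: filing + 21 years → 10 December 2026.
  Regulatory Review Extension: 1120 days (within the 1575-day cap) → +1120 days → 3 January 2030.
  Response Delay Deduction: −199 days → 18 June 2029.
Expiry of referenced patent QN-887690:
  Base: filing + 21 years → 27 March 2026.
  Regulatory Review Extension: 1753 days claimed exceeds the 1575-day cap, so +1575 days → 19 July 2030.
Terminal disclaimer: QN-812596 expires on the earlier of 18 June 2029 and 19 July 2030.

June 18, 2029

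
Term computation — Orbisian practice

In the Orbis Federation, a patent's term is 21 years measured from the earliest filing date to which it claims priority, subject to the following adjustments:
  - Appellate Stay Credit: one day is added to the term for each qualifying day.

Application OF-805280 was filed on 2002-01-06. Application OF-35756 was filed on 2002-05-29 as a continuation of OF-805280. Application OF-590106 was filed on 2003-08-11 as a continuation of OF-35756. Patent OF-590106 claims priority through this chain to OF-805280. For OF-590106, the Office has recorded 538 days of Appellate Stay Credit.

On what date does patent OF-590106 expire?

Earliest priority filing: 6 January 2002.
Base term: 6 January 2002 + 21 years → 6 January 2023.
Appellate Stay Credit: +538 days → 27 June 2024.

2024-06-27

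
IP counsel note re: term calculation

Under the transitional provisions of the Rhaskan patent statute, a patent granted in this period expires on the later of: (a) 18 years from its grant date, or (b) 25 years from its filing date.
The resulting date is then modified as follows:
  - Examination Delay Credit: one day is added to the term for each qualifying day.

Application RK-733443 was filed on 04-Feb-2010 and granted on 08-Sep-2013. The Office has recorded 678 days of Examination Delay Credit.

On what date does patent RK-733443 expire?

(a) grant + 18 years → 8 September 2031.
(b) filing + 25 years → 4 February 2035.
Later of the two: 4 February 2035.
Examination Delay Credit: +678 days → 13 December 2036.

2036-12-13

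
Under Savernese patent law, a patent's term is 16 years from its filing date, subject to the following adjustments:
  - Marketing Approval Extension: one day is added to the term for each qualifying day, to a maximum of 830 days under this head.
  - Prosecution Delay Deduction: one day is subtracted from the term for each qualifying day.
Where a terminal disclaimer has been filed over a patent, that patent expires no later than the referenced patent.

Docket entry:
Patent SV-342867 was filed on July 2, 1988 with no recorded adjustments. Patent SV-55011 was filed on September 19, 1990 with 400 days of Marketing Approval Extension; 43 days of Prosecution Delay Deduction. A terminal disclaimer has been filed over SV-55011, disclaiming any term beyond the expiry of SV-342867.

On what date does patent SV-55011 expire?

2004-07-02

Natural term of SV-55011:
  Base: filing + 16 years → 19 September 2006.
  Marketing Approval Extension: 400 days (within the 830-day cap) → +400 days → 24 October 2007.
  Prosecution Delay Deduction: −43 days → 11 September 2007.
Expiry of referenced patent SV-342867:
  Base: filing + 16 years → 2 July 2004.
Terminal disclaimer: SV-55011 expires on the earlier of 11 September 2007 and 2 July 2004.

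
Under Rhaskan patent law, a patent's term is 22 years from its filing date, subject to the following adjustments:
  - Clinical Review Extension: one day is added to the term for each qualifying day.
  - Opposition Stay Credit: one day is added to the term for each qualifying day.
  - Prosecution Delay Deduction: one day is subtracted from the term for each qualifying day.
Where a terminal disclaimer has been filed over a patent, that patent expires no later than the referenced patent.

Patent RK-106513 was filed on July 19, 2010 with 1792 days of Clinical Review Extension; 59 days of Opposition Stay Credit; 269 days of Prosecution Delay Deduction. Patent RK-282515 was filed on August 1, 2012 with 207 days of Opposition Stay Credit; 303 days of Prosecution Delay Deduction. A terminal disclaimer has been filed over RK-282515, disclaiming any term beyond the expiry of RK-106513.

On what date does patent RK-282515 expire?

2034-04-27

Natural term of RK-282515:
  Base: filing + 22 years → 1 August 2034.
  Opposition Stay Credit: +207 days → 24 February 2035.
  Prosecution Delay Deduction: −303 days → 27 April 2034.
Expiry of referenced patent RK-106513:
  Base: filing + 22 years → 19 July 2032.
  Clinical Review Extension: +1792 days → 15 June 2037.
  Opposition Stay Credit: +59 days → 13 August 2037.
  Prosecution Delay Deduction: −269 days → 17 November 2036.
Terminal disclaimer: RK-282515 expires on the earlier of 27 April 2034 and 17 November 2036.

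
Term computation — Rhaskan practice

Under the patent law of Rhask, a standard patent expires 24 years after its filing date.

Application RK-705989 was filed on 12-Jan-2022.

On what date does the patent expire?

2046-01-12

Filing date + 24 years → 12 January 2046.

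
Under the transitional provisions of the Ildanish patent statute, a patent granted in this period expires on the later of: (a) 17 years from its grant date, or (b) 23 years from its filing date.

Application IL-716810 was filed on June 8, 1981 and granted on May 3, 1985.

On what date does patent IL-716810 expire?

June 8, 2004

(a) grant + 17 years → 3 May 2002.
(b) filing + 23 years → 8 June 2004.
Later of the two: 8 June 2004.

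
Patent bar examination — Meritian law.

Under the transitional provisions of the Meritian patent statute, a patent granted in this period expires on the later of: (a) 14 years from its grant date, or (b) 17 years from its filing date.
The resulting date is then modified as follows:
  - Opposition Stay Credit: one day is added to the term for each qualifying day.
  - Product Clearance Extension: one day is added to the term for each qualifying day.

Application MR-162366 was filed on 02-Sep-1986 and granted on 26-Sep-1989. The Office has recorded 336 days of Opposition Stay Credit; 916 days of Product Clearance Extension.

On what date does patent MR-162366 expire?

(a) grant + 14 years → 26 September 2003.
(b) filing + 17 years → 2 September 2003.
Later of the two: 26 September 2003.
Opposition Stay Credit: +336 days → 27 August 2004.
Product Clearance Extension: +916 days → 1 March 2007.

March 1, 2007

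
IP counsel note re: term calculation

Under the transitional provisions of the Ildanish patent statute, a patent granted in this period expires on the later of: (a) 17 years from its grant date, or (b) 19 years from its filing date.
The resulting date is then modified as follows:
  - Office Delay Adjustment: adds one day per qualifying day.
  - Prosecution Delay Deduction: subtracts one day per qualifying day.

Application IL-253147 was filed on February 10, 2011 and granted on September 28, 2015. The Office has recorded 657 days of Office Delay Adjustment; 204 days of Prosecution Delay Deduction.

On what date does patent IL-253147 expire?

2033-12-25

(a) grant + 17 years → 28 September 2032.
(b) filing + 19 years → 10 February 2030.
Later of the two: 28 September 2032.
Office Delay Adjustment: +657 days → 17 July 2034.
Prosecution Delay Deduction: −204 days → 25 December 2033.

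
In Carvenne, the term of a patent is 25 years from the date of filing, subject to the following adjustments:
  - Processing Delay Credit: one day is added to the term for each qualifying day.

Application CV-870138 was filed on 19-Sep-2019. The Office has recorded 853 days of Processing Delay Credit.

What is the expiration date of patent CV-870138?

January 20, 2047

Base term: filing date + 25 years → 19 September 2044.
Processing Delay Credit: +853 days → 20 January 2047.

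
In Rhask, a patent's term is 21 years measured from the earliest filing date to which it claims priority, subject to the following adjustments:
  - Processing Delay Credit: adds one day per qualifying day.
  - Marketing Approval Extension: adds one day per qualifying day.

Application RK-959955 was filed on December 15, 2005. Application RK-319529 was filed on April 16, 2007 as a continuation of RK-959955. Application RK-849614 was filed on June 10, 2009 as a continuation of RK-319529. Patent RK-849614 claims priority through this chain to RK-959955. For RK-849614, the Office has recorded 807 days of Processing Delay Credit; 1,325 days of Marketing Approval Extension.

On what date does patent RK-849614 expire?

2032-10-16

Earliest priority filing: 15 December 2005.
Base term: 15 December 2005 + 21 years → 15 December 2026.
Processing Delay Credit: +807 days → 1 March 2029.
Marketing Approval Extension: +1325 days → 16 October 2032.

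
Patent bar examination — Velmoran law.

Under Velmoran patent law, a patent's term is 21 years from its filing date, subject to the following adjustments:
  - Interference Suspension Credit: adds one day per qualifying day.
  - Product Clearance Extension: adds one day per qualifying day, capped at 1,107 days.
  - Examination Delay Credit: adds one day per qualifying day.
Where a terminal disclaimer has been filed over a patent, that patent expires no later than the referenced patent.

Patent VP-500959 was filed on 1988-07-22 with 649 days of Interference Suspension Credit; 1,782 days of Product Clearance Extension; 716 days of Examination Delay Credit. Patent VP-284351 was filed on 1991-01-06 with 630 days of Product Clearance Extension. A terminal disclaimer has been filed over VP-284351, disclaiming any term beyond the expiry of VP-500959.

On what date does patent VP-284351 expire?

Natural term of VP-284351:
  Base: filing + 21 years → 6 January 2012.
  Product Clearance Extension: 630 days (within the 1107-day cap) → +630 days → 27 September 2013.
Expiry of referenced patent VP-500959:
  Base: filing + 21 years → 22 July 2009.
  Interference Suspension Credit: +649 days → 2 May 2011.
  Product Clearance Extension: 1782 days claimed exceeds the 1107-day cap, so +1107 days → 13 May 2014.
  Examination Delay Credit: +716 days → 28 April 2016.
Terminal disclaimer: VP-284351 expires on the earlier of 27 September 2013 and 28 April 2016.

2013-09-27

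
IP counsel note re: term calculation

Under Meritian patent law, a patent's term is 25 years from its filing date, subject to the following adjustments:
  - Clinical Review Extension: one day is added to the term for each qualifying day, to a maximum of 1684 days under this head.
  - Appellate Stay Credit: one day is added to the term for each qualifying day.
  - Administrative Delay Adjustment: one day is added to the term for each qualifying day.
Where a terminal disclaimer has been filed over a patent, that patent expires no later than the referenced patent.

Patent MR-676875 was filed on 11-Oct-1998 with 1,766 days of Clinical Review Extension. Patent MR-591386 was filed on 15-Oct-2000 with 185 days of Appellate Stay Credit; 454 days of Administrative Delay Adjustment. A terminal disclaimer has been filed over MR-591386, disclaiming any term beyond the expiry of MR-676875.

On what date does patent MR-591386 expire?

2027-07-16

Natural term of MR-591386:
  Base: filing + 25 years → 15 October 2025.
  Appellate Stay Credit: +185 days → 18 April 2026.
  Administrative Delay Adjustment: +454 days → 16 July 2027.
Expiry of referenced patent MR-676875:
  Base: filing + 25 years → 11 October 2023.
  Clinical Review Extension: 1766 days claimed exceeds the 1684-day cap, so +1684 days → 21 May 2028.
Terminal disclaimer: MR-591386 expires on the earlier of 16 July 2027 and 21 May 2028.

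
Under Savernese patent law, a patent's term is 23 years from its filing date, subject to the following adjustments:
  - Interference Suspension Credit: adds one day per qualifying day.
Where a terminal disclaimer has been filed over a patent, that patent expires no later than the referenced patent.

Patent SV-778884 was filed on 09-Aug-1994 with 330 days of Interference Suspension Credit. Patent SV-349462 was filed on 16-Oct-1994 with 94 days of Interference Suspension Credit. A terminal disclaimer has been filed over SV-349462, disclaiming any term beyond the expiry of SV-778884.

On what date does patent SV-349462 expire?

January 18, 2018

Natural term of SV-349462:
  Base: filing + 23 years → 16 October 2017.
  Interference Suspension Credit: +94 days → 18 January 2018.
Expiry of referenced patent SV-778884:
  Base: filing + 23 years → 9 August 2017.
  Interference Suspension Credit: +330 days → 5 July 2018.
Terminal disclaimer: SV-349462 expires on the earlier of 18 January 2018 and 5 July 2018.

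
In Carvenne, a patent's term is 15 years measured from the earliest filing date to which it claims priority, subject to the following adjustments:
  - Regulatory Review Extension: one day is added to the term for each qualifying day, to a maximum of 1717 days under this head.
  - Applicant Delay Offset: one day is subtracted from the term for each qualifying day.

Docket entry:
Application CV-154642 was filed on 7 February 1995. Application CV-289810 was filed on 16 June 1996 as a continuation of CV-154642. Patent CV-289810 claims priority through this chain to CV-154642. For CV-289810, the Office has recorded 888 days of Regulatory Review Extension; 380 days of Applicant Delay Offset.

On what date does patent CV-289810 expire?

Earliest priority filing: 7 February 1995.
Base term: 7 February 1995 + 15 years → 7 February 2010.
Regulatory Review Extension: 888 days (within the 1717-day cap) → +888 days → 14 July 2012.
Applicant Delay Offset: −380 days → 30 June 2011.

June 30, 2011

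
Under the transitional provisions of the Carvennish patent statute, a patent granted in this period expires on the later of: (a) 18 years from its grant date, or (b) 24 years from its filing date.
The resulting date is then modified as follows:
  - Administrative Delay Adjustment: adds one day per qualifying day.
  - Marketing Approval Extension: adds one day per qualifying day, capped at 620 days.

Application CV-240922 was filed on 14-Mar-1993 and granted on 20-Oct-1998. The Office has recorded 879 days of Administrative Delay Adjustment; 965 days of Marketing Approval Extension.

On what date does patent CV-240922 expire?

(a) grant + 18 years → 20 October 2016.
(b) filing + 24 years → 14 March 2017.
Later of the two: 14 March 2017.
Administrative Delay Adjustment: +879 days → 10 August 2019.
Marketing Approval Extension: 965 days claimed exceeds the 620-day cap, so +620 days → 21 April 2021.

April 21, 2021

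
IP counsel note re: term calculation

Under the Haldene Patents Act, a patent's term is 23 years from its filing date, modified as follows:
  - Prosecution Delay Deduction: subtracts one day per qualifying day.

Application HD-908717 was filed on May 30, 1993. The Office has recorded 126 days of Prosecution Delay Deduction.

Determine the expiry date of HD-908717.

Base term: filing date + 23 years → 30 May 2016.
Prosecution Delay Deduction: −126 days → 25 January 2016.

January 25, 2016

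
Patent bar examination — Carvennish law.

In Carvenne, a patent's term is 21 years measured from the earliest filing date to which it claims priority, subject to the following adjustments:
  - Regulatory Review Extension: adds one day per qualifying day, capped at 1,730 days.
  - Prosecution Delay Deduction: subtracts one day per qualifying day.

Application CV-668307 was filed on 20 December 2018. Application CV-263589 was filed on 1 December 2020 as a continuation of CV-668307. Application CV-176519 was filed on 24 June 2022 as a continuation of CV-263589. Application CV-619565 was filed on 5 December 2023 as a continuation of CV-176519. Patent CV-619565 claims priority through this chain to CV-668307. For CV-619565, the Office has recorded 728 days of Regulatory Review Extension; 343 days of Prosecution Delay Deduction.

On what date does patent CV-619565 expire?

January 8, 2041

Earliest priority filing: 20 December 2018.
Base term: 20 December 2018 + 21 years → 20 December 2039.
Regulatory Review Extension: 728 days (within the 1730-day cap) → +728 days → 17 December 2041.
Prosecution Delay Deduction: −343 days → 8 January 2041.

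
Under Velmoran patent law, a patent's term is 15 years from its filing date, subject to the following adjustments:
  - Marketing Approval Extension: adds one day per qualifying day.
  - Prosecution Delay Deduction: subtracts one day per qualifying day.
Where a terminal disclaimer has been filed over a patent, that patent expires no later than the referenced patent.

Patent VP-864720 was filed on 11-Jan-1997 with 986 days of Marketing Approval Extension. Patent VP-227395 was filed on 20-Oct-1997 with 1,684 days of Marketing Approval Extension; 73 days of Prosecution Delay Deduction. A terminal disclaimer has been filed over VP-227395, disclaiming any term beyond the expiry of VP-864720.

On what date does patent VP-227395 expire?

Natural term of VP-227395:
  Base: filing + 15 years → 20 October 2012.
  Marketing Approval Extension: +1684 days → 31 May 2017.
  Prosecution Delay Deduction: −73 days → 19 March 2017.
Expiry of referenced patent VP-864720:
  Base: filing + 15 years → 11 January 2012.
  Marketing Approval Extension: +986 days → 23 September 2014.
Terminal disclaimer: VP-227395 expires on the earlier of 19 March 2017 and 23 September 2014.

September 23, 2014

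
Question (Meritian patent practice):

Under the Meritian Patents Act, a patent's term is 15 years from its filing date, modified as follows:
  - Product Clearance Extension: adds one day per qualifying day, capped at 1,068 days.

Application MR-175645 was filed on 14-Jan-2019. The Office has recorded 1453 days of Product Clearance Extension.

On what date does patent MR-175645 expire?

Base term: filing date + 15 years → 14 January 2034.
Product Clearance Extension: 1453 days claimed exceeds the 1068-day cap, so +1068 days → 17 December 2036.

December 17, 2036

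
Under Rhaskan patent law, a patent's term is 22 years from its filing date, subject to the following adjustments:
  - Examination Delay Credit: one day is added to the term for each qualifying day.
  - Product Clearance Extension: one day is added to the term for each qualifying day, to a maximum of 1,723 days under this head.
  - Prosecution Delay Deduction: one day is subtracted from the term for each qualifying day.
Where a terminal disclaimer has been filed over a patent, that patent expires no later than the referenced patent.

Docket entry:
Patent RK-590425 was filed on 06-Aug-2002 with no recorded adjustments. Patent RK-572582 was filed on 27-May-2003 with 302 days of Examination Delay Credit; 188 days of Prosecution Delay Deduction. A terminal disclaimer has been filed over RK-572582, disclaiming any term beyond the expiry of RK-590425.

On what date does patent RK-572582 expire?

August 6, 2024

Natural term of RK-572582:
  Base: filing + 22 years → 27 May 2025.
  Examination Delay Credit: +302 days → 25 March 2026.
  Prosecution Delay Deduction: −188 days → 18 September 2025.
Expiry of referenced patent RK-590425:
  Base: filing + 22 years → 6 August 2024.
Terminal disclaimer: RK-572582 expires on the earlier of 18 September 2025 and 6 August 2024.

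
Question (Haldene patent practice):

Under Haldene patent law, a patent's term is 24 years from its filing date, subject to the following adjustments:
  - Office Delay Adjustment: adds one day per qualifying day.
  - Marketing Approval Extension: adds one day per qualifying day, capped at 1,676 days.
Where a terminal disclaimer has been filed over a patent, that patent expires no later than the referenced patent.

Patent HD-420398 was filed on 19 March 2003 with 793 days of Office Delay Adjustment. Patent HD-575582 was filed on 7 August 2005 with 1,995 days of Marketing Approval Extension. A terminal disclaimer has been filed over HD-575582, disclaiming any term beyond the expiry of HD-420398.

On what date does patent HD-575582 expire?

May 20, 2029

Natural term of HD-575582:
  Base: filing + 24 years → 7 August 2029.
  Marketing Approval Extension: 1995 days claimed exceeds the 1676-day cap, so +1676 days → 10 March 2034.
Expiry of referenced patent HD-420398:
  Base: filing + 24 years → 19 March 2027.
  Office Delay Adjustment: +793 days → 20 May 2029.
Terminal disclaimer: HD-575582 expires on the earlier of 10 March 2034 and 20 May 2029.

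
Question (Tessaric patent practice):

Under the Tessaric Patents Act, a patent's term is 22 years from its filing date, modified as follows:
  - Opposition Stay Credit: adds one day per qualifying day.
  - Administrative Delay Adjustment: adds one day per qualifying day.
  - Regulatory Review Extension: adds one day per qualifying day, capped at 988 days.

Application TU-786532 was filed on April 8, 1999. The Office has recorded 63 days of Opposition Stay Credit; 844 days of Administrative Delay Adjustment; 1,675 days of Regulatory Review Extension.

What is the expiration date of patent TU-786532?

Base term: filing date + 22 years → 8 April 2021.
Opposition Stay Credit: +63 days → 10 June 2021.
Administrative Delay Adjustment: +844 days → 2 October 2023.
Regulatory Review Extension: 1675 days claimed exceeds the 988-day cap, so +988 days → 16 June 2026.

June 16, 2026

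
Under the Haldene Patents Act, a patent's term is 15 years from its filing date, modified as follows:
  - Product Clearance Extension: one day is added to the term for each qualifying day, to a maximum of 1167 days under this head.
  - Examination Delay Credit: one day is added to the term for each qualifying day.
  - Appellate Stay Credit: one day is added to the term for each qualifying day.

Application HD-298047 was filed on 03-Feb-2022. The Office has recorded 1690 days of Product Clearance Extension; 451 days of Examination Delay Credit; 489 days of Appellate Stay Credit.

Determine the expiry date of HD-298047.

Base term: filing date + 15 years → 3 February 2037.
Product Clearance Extension: 1690 days claimed exceeds the 1167-day cap, so +1167 days → 15 April 2040.
Examination Delay Credit: +451 days → 10 July 2041.
Appellate Stay Credit: +489 days → 11 November 2042.

2042-11-11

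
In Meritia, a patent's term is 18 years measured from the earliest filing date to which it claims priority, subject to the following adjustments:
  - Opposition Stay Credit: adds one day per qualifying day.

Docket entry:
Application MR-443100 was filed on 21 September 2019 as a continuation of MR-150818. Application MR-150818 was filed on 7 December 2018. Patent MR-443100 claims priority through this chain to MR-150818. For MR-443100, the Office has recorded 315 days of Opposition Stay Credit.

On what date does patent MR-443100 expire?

October 18, 2037

Earliest priority filing: 7 December 2018.
Base term: 7 December 2018 + 18 years → 7 December 2036.
Opposition Stay Credit: +315 days → 18 October 2037.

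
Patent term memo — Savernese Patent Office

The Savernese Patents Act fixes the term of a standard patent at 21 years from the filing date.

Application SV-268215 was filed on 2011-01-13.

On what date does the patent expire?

January 13, 2032

Filing date + 21 years → 13 January 2032.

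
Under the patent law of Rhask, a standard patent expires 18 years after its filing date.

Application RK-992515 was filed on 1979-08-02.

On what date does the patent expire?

Filing date + 18 years → 2 August 1997.

August 2, 1997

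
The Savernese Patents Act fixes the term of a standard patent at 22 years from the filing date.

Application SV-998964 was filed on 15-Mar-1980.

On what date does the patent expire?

Filing date + 22 years → 15 March 2002.

2002-03-15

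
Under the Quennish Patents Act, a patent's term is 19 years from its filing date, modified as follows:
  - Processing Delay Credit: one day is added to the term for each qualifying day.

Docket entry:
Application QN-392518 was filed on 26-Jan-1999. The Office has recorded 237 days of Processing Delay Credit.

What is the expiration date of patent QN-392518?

2018-09-20

Base term: filing date + 19 years → 26 January 2018.
Processing Delay Credit: +237 days → 20 September 2018.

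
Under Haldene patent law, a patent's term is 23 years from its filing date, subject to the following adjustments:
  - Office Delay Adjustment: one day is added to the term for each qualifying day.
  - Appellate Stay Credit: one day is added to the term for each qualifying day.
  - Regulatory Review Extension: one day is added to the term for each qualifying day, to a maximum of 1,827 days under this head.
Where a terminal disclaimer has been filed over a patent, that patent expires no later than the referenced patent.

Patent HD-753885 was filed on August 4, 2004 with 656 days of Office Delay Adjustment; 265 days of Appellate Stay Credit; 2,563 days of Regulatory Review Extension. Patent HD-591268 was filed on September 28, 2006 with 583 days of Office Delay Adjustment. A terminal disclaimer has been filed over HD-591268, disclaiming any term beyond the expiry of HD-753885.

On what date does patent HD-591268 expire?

Natural term of HD-591268:
  Base: filing + 23 years → 28 September 2029.
  Office Delay Adjustment: +583 days → 4 May 2031.
Expiry of referenced patent HD-753885:
  Base: filing + 23 years → 4 August 2027.
  Office Delay Adjustment: +656 days → 21 May 2029.
  Appellate Stay Credit: +265 days → 10 February 2030.
  Regulatory Review Extension: 2563 days claimed exceeds the 1827-day cap, so +1827 days → 11 February 2035.
Terminal disclaimer: HD-591268 expires on the earlier of 4 May 2031 and 11 February 2035.

May 4, 2031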